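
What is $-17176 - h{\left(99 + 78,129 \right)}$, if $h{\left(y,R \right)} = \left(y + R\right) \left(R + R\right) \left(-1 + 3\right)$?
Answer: $-175072$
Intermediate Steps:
$h{\left(y,R \right)} = 4 R \left(R + y\right)$ ($h{\left(y,R \right)} = \left(R + y\right) 2 R 2 = 2 R \left(R + y\right) 2 = 4 R \left(R + y\right)$)
$-17176 - h{\left(99 + 78,129 \right)} = -17176 - 4 \cdot 129 \left(129 + \left(99 + 78\right)\right) = -17176 - 4 \cdot 129 \left(129 + 177\right) = -17176 - 4 \cdot 129 \cdot 306 = -17176 - 157896 = -175072$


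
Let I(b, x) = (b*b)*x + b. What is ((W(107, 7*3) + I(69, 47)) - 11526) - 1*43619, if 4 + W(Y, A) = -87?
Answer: 168600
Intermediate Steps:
W(Y, A) = -91 (W(Y, A) = -4 - 87 = -91)
I(b, x) = b + x*b² (I(b, x) = b²*x + b = x*b² + b = b + x*b²)
((W(107, 7*3) + I(69, 47)) - 11526) - 1*43619 = ((-91 + 69*(1 + 69*47)) - 11526) - 1*43619 = ((-91 + 69*(1 + 3243)) - 11526) - 43619 = ((-91 + 69*3244) - 11526) - 43619 = ((-91 + 223836) - 11526) - 43619 = (223745 - 11526) - 43619 = 212219 - 43619 = 168600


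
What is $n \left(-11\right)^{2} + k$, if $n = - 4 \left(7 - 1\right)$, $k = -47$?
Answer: $-2951$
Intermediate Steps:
$n = -24$ ($n = \left(-4\right) 6 = -24$)
$n \left(-11\right)^{2} + k = - 24 \left(-11\right)^{2} - 47 = \left(-24\right) 121 - 47 = -2904 - 47 = -2951$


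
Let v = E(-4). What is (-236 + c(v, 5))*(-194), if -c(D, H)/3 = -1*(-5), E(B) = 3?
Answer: 48694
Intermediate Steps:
v = 3
c(D, H) = -15 (c(D, H) = -(-3)*(-5) = -3*5 = -15)
(-236 + c(v, 5))*(-194) = (-236 - 15)*(-194) = -251*(-194) = 48694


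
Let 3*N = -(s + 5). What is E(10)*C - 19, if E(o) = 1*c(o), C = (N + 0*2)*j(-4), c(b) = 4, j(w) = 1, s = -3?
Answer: -65/3 ≈ -21.667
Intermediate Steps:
N = -⅔ (N = (-(-3 + 5))/3 = (-1*2)/3 = (⅓)*(-2) = -⅔ ≈ -0.66667)
C = -⅔ (C = (-⅔ + 0*2)*1 = (-⅔ + 0)*1 = -⅔*1 = -⅔ ≈ -0.66667)
E(o) = 4 (E(o) = 1*4 = 4)
E(10)*C - 19 = 4*(-⅔) - 19 = -8/3 - 19 = -65/3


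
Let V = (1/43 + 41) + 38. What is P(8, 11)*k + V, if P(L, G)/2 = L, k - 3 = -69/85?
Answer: 416798/3655 ≈ 114.04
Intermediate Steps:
k = 186/85 (k = 3 - 69/85 = 186/85 ≈ 2.1882)
P(L, G) = 2*L
V = 3398/43 (V = (1/43 + 41) + 38 = 1764/43 + 38 = 3398/43 ≈ 79.023)
P(8, 11)*k + V = (2*8)*(186/85) + 3398/43 = 16*(186/85) + 3398/43 = 2976/85 + 3398/43 = 416798/3655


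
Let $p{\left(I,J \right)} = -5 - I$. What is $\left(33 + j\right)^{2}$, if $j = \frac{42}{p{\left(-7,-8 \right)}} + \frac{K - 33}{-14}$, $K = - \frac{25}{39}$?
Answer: $\frac{237098404}{74529} \approx 3181.3$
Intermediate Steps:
$K = - \frac{25}{39}$ ($K = \left(-25\right) \frac{1}{39} = - \frac{25}{39} \approx -0.64103$)
$j = \frac{6389}{273}$ ($j = \frac{42}{-5 - -7} + \frac{- \frac{25}{39} - 33}{-14} = \frac{42}{-5 + 7} + \left(- \frac{25}{39} - 33\right) \left(- \frac{1}{14}\right) = \frac{42}{2} - - \frac{656}{273} = 42 \cdot \frac{1}{2} + \frac{656}{273} = 21 + \frac{656}{273} = \frac{6389}{273} \approx 23.403$)
$\left(33 + j\right)^{2} = \left(33 + \frac{6389}{273}\right)^{2} = \left(\frac{15398}{273}\right)^{2} = \frac{237098404}{74529}$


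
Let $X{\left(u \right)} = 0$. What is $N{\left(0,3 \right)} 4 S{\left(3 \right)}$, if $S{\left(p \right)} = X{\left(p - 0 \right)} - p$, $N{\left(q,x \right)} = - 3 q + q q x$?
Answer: $0$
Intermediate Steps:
$N{\left(q,x \right)} = - 3 q + x q^{2}$ ($N{\left(q,x \right)} = - 3 q + q^{2} x = - 3 q + x q^{2}$)
$S{\left(p \right)} = - p$ ($S{\left(p \right)} = 0 - p = - p$)
$N{\left(0,3 \right)} 4 S{\left(3 \right)} = 0 \left(-3 + 0 \cdot 3\right) 4 \left(\left(-1\right) 3\right) = 0 \left(-3 + 0\right) 4 \left(-3\right) = 0 \left(-3\right) 4 \left(-3\right) = 0 \cdot 4 \left(-3\right) = 0 \left(-3\right) = 0$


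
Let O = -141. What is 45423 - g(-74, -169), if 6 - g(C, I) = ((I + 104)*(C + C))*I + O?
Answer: -1580504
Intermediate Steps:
g(C, I) = 147 - 2*C*I*(104 + I) (g(C, I) = 6 - (((I + 104)*(C + C))*I - 141) = 6 - (((104 + I)*(2*C))*I - 141) = 6 - ((2*C*(104 + I))*I - 141) = 6 - (2*C*I*(104 + I) - 141) = 6 - (-141 + 2*C*I*(104 + I)) = 6 + (141 - 2*C*I*(104 + I)) = 147 - 2*C*I*(104 + I))
45423 - g(-74, -169) = 45423 - (147 - 208*(-74)*(-169) - 2*(-74)*(-169)²) = 45423 - (147 - 2601248 - 2*(-74)*28561) = 45423 - (147 - 2601248 + 4227028) = 45423 - 1*1625927 = 45423 - 1625927 = -1580504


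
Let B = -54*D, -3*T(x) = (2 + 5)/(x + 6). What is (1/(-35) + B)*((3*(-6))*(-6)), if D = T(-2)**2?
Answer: -139131/70 ≈ -1987.6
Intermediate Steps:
T(x) = -7/(3*(6 + x)) (T(x) = -(2 + 5)/(3*(x + 6)) = -7/(3*(6 + x)))
D = 49/144 (D = (-7/(18 + 3*(-2)))**2 = (-7/(18 - 6))**2 = (-7/12)**2 = 49/144 ≈ 0.34028)
B = -147/8 (B = -54*49/144 = -147/8 ≈ -18.375)
(1/(-35) + B)*((3*(-6))*(-6)) = (1/(-35) - 147/8)*((3*(-6))*(-6)) = (-1/35 - 147/8)*(-18*(-6)) = -5153/280*108 = -139131/70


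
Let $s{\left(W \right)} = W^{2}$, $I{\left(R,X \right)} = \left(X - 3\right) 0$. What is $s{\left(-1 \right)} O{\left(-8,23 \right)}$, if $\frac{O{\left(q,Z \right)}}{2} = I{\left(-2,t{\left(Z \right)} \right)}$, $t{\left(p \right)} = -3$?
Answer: $0$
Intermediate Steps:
$I{\left(R,X \right)} = 0$ ($I{\left(R,X \right)} = \left(-3 + X\right) 0 = 0$)
$O{\left(q,Z \right)} = 0$ ($O{\left(q,Z \right)} = 2 \cdot 0 = 0$)
$s{\left(-1 \right)} O{\left(-8,23 \right)} = \left(-1\right)^{2} \cdot 0 = 1 \cdot 0 = 0$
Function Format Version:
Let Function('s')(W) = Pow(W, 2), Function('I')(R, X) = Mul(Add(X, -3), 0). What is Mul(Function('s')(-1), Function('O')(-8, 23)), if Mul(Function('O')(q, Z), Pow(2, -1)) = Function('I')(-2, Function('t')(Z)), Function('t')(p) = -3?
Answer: 0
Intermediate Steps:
Function('I')(R, X) = 0 (Function('I')(R, X) = Mul(Add(-3, X), 0) = 0)
Function('O')(q, Z) = 0 (Function('O')(q, Z) = Mul(2, 0) = 0)
Mul(Function('s')(-1), Function('O')(-8, 23)) = Mul(Pow(-1, 2), 0) = Mul(1, 0) = 0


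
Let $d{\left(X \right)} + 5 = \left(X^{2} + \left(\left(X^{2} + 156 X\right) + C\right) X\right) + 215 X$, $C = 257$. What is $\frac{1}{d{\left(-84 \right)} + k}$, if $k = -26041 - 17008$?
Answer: $\frac{1}{432386} \approx 2.3127 \cdot 10^{-6}$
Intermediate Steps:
$k = -43049$ ($k = -26041 - 17008 = -43049$)
$d{\left(X \right)} = -5 + X^{2} + 215 X + X \left(257 + X^{2} + 156 X\right)$ ($d{\left(X \right)} = -5 + \left(\left(X^{2} + \left(\left(X^{2} + 156 X\right) + 257\right) X\right) + 215 X\right) = -5 + \left(\left(X^{2} + \left(257 + X^{2} + 156 X\right) X\right) + 215 X\right) = -5 + \left(\left(X^{2} + X \left(257 + X^{2} + 156 X\right)\right) + 215 X\right) = -5 + \left(X^{2} + 215 X + X \left(257 + X^{2} + 156 X\right)\right) = -5 + X^{2} + 215 X + X \left(257 + X^{2} + 156 X\right)$)
$\frac{1}{d{\left(-84 \right)} + k} = \frac{1}{\left(-5 + \left(-84\right)^{3} + 157 \left(-84\right)^{2} + 472 \left(-84\right)\right) - 43049} = \frac{1}{\left(-5 - 592704 + 157 \cdot 7056 - 39648\right) - 43049} = \frac{1}{\left(-5 - 592704 + 1107792 - 39648\right) - 43049} = \frac{1}{475435 - 43049} = \frac{1}{432386}$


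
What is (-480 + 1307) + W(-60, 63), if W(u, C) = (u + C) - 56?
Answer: 774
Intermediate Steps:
W(u, C) = -56 + C + u (W(u, C) = (C + u) - 56 = -56 + C + u)
(-480 + 1307) + W(-60, 63) = (-480 + 1307) + (-56 + 63 - 60) = 827 - 53 = 774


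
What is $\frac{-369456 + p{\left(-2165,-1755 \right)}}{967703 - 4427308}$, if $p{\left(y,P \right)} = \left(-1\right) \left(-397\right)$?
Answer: $\frac{369059}{3459605} \approx 0.10668$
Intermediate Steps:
$p{\left(y,P \right)} = 397$
$\frac{-369456 + p{\left(-2165,-1755 \right)}}{967703 - 4427308} = \frac{-369456 + 397}{967703 - 4427308} = - \frac{369059}{-3459605} = \left(-369059\right) \left(- \frac{1}{3459605}\right) = \frac{369059}{3459605}$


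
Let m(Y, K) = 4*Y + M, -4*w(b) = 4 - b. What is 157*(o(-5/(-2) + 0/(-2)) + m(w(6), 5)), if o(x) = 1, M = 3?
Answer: 942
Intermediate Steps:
w(b) = -1 + b/4 (w(b) = -(4 - b)/4 = -1 + b/4)
m(Y, K) = 3 + 4*Y (m(Y, K) = 4*Y + 3 = 3 + 4*Y)
157*(o(-5/(-2) + 0/(-2)) + m(w(6), 5)) = 157*(1 + (3 + 4*(-1 + (¼)*6))) = 157*(1 + (3 + 4*(-1 + 3/2))) = 157*(1 + (3 + 4*(½))) = 157*(1 + (3 + 2)) = 157*(1 + 5) = 157*6 = 942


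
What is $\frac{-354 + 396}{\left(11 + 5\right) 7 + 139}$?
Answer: $\frac{42}{251} \approx 0.16733$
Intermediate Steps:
$\frac{-354 + 396}{\left(11 + 5\right) 7 + 139} = \frac{42}{16 \cdot 7 + 139} = \frac{42}{112 + 139} = \frac{42}{251}$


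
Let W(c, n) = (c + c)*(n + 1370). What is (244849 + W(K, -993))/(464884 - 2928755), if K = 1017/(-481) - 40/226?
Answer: -1016490291/10301444651 ≈ -0.098675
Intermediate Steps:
K = -124541/54353 (K = 1017*(-1/481) - 40*1/226 = -1017/481 - 20/113 = -124541/54353 ≈ -2.2913)
W(c, n) = 2*c*(1370 + n) (W(c, n) = (2*c)*(1370 + n) = 2*c*(1370 + n))
(244849 + W(K, -993))/(464884 - 2928755) = (244849 + 2*(-124541/54353)*(1370 - 993))/(464884 - 2928755) = (244849 + 2*(-124541/54353)*377)/(-2463871) = (244849 - 7223378/4181)*(-1/2463871) = (1016490291/4181)*(-1/2463871) = -1016490291/10301444651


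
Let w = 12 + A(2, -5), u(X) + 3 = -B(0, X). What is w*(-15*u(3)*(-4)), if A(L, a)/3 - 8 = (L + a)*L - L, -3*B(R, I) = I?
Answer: -1440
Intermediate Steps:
B(R, I) = -I/3
u(X) = -3 + X/3 (u(X) = -3 - (-1)*X/3 = -3 + X/3)
A(L, a) = 24 - 3*L + 3*L*(L + a) (A(L, a) = 24 + 3*((L + a)*L - L) = 24 + 3*(L*(L + a) - L) = 24 + 3*(-L + L*(L + a)) = 24 + (-3*L + 3*L*(L + a)) = 24 - 3*L + 3*L*(L + a))
w = 12 (w = 12 + (24 - 3*2 + 3*2² + 3*2*(-5)) = 12 + (24 - 6 + 3*4 - 30) = 12 + (24 - 6 + 12 - 30) = 12 + 0 = 12)
w*(-15*u(3)*(-4)) = 12*(-15*(-3 + (⅓)*3)*(-4)) = 12*(-15*(-3 + 1)*(-4)) = 12*(-(-30)*(-4)) = 12*(-15*8) = 12*(-120) = -1440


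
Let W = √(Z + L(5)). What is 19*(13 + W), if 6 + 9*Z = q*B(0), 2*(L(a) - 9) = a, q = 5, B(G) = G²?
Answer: 247 + 19*√390/6 ≈ 309.54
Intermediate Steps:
L(a) = 9 + a/2
Z = -⅔ (Z = -⅔ + (5*0²)/9 = -⅔ + (5*0)/9 = -⅔ + (⅑)*0 = -⅔ + 0 = -⅔ ≈ -0.66667)
W = √390/6 (W = √(-⅔ + (9 + (½)*5)) = √(-⅔ + (9 + 5/2)) = √(-⅔ + 23/2) = √(65/6) = √390/6 ≈ 3.2914)
19*(13 + W) = 19*(13 + √390/6) = 247 + 19*√390/6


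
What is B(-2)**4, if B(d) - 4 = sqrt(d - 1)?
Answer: (4 + I*sqrt(3))**4 ≈ -23.0 + 360.27*I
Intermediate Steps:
B(d) = 4 + sqrt(-1 + d) (B(d) = 4 + sqrt(d - 1) = 4 + sqrt(-1 + d))
B(-2)**4 = (4 + sqrt(-1 - 2))**4 = (4 + sqrt(-3))**4 = (4 + I*sqrt(3))**4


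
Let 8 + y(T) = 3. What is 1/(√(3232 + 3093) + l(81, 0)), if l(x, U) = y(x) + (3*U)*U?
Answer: 1/1260 + √253/1260 ≈ 0.013417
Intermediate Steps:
y(T) = -5 (y(T) = -8 + 3 = -5)
l(x, U) = -5 + 3*U² (l(x, U) = -5 + (3*U)*U = -5 + 3*U²)
1/(√(3232 + 3093) + l(81, 0)) = 1/(√(3232 + 3093) + (-5 + 3*0²)) = 1/(√6325 + (-5 + 3*0)) = 1/(5*√253 + (-5 + 0)) = 1/(5*√253 - 5) = 1/(-5 + 5*√253)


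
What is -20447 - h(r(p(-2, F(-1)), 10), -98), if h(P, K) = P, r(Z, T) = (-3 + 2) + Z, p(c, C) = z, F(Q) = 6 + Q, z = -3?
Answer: -20443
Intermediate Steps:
p(c, C) = -3
r(Z, T) = -1 + Z
-20447 - h(r(p(-2, F(-1)), 10), -98) = -20447 - (-1 - 3) = -20447 - 1*(-4) = -20447 + 4 = -20443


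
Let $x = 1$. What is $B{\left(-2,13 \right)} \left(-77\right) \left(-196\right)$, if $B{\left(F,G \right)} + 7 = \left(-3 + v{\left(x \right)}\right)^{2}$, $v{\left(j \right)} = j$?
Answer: $-45276$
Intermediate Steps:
$B{\left(F,G \right)} = -3$ ($B{\left(F,G \right)} = -7 + \left(-3 + 1\right)^{2} = -7 + \left(-2\right)^{2} = -7 + 4 = -3$)
$B{\left(-2,13 \right)} \left(-77\right) \left(-196\right) = \left(-3\right) \left(-77\right) \left(-196\right) = 231 \left(-196\right) = -45276$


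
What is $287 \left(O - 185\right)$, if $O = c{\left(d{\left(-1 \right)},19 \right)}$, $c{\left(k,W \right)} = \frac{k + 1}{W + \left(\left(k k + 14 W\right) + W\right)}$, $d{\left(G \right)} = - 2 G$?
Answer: $- \frac{2336057}{44} \approx -53092.0$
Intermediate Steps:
$c{\left(k,W \right)} = \frac{1 + k}{k^{2} + 16 W}$ ($c{\left(k,W \right)} = \frac{1 + k}{W + \left(\left(k^{2} + 14 W\right) + W\right)} = \frac{1 + k}{W + \left(k^{2} + 15 W\right)} = \frac{1 + k}{k^{2} + 16 W}$)
$O = \frac{3}{308}$ ($O = \frac{1 - -2}{\left(\left(-2\right) \left(-1\right)\right)^{2} + 16 \cdot 19} = \frac{1 + 2}{2^{2} + 304} = \frac{1}{4 + 304} \cdot 3 = \frac{1}{308} \cdot 3 = \frac{3}{308} \approx 0.0097403$)
$287 \left(O - 185\right) = 287 \left(\frac{3}{308} - 185\right) = 287 \left(- \frac{56977}{308}\right) = - \frac{2336057}{44}$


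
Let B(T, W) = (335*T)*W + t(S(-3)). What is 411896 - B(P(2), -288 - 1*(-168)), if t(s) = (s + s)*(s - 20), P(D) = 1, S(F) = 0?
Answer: 452096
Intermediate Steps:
t(s) = 2*s*(-20 + s) (t(s) = (2*s)*(-20 + s) = 2*s*(-20 + s))
B(T, W) = 335*T*W (B(T, W) = (335*T)*W + 2*0*(-20 + 0) = 335*T*W + 2*0*(-20) = 335*T*W + 0 = 335*T*W)
411896 - B(P(2), -288 - 1*(-168)) = 411896 - 335*(-288 - 1*(-168)) = 411896 - 335*(-288 + 168) = 411896 - 335*(-120) = 411896 - 1*(-40200) = 411896 + 40200 = 452096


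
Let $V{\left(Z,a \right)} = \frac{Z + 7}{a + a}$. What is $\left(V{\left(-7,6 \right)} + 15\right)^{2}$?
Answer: $225$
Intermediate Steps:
$V{\left(Z,a \right)} = \frac{7 + Z}{2 a}$
$\left(V{\left(-7,6 \right)} + 15\right)^{2} = \left(\frac{7 - 7}{2 \cdot 6} + 15\right)^{2} = \left(\frac{1}{2} \cdot \frac{1}{6} \cdot 0 + 15\right)^{2} = \left(0 + 15\right)^{2} = 15^{2} = 225$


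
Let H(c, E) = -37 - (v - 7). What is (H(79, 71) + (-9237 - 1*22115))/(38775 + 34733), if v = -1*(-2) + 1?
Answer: -31385/73508 ≈ -0.42696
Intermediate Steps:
v = 3 (v = 2 + 1 = 3)
H(c, E) = -33 (H(c, E) = -37 - (3 - 7) = -37 - 1*(-4) = -37 + 4 = -33)
(H(79, 71) + (-9237 - 1*22115))/(38775 + 34733) = (-33 + (-9237 - 1*22115))/(38775 + 34733) = (-33 + (-9237 - 22115))/73508 = (-33 - 31352)*(1/73508) = -31385*1/73508 = -31385/73508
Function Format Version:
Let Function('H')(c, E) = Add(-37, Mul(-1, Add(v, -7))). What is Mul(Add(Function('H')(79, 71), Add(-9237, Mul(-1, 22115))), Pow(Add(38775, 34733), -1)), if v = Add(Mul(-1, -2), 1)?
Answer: Rational(-31385, 73508) ≈ -0.42696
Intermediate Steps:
v = 3 (v = Add(2, 1) = 3)
Function('H')(c, E) = -33 (Function('H')(c, E) = Add(-37, Mul(-1, Add(3, -7))) = Add(-37, Mul(-1, -4)) = Add(-37, 4) = -33)
Mul(Add(Function('H')(79, 71), Add(-9237, Mul(-1, 22115))), Pow(Add(38775, 34733), -1)) = Mul(Add(-33, Add(-9237, Mul(-1, 22115))), Pow(Add(38775, 34733), -1)) = Mul(Add(-33, Add(-9237, -22115)), Pow(73508, -1)) = Mul(Add(-33, -31352), Rational(1, 73508)) = Mul(-31385, Rational(1, 73508)) = Rational(-31385, 73508)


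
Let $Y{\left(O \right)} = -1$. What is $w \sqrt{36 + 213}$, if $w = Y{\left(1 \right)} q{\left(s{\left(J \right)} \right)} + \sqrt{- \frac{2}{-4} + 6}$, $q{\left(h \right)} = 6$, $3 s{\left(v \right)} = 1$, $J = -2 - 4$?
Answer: $\frac{\sqrt{249} \left(-12 + \sqrt{26}\right)}{2} \approx -54.448$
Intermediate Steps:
$J = -6$
$s{\left(v \right)} = \frac{1}{3}$ ($s{\left(v \right)} = \frac{1}{3} \cdot 1 = \frac{1}{3}$)
$w = -6 + \frac{\sqrt{26}}{2}$ ($w = \left(-1\right) 6 + \sqrt{- \frac{2}{-4} + 6} = -6 + \sqrt{\left(-2\right) \left(- \frac{1}{4}\right) + 6} = -6 + \sqrt{\frac{1}{2} + 6} = -6 + \sqrt{\frac{13}{2}} = -6 + \frac{\sqrt{26}}{2} \approx -3.4505$)
$w \sqrt{36 + 213} = \left(-6 + \frac{\sqrt{26}}{2}\right) \sqrt{36 + 213} = \left(-6 + \frac{\sqrt{26}}{2}\right) \sqrt{249} = \sqrt{249} \left(-6 + \frac{\sqrt{26}}{2}\right)$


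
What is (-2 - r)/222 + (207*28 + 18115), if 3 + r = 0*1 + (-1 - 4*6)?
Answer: 2654134/111 ≈ 23911.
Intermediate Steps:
r = -28 (r = -3 + (0*1 + (-1 - 4*6)) = -3 + (0 + (-1 - 24)) = -3 + (0 - 25) = -3 - 25 = -28)
(-2 - r)/222 + (207*28 + 18115) = (-2 - 1*(-28))/222 + (207*28 + 18115) = (-2 + 28)/222 + (5796 + 18115) = (1/222)*26 + 23911 = 13/111 + 23911 = 2654134/111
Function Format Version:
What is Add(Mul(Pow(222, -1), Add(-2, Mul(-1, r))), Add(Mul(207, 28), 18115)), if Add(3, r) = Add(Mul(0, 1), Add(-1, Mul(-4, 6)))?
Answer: Rational(2654134, 111) ≈ 23911.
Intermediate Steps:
r = -28 (r = Add(-3, Add(Mul(0, 1), Add(-1, Mul(-4, 6)))) = Add(-3, Add(0, Add(-1, -24))) = Add(-3, Add(0, -25)) = Add(-3, -25) = -28)
Add(Mul(Pow(222, -1), Add(-2, Mul(-1, r))), Add(Mul(207, 28), 18115)) = Add(Mul(Pow(222, -1), Add(-2, Mul(-1, -28))), Add(Mul(207, 28), 18115)) = Add(Mul(Rational(1, 222), Add(-2, 28)), Add(5796, 18115)) = Add(Mul(Rational(1, 222), 26), 23911) = Add(Rational(13, 111), 23911) = Rational(2654134, 111)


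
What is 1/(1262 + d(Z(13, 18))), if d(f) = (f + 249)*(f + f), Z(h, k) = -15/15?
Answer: 1/766 ≈ 0.0013055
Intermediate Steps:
Z(h, k) = -1 (Z(h, k) = -15*1/15 = -1)
d(f) = 2*f*(249 + f) (d(f) = (249 + f)*(2*f) = 2*f*(249 + f))
1/(1262 + d(Z(13, 18))) = 1/(1262 + 2*(-1)*(249 - 1)) = 1/(1262 + 2*(-1)*248) = 1/(1262 - 496) = 1/766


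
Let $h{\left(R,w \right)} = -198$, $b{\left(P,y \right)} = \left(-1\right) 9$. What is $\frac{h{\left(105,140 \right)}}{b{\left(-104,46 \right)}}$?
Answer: $22$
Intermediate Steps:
$b{\left(P,y \right)} = -9$
$\frac{h{\left(105,140 \right)}}{b{\left(-104,46 \right)}} = - \frac{198}{-9} = \left(-198\right) \left(- \frac{1}{9}\right) = 22$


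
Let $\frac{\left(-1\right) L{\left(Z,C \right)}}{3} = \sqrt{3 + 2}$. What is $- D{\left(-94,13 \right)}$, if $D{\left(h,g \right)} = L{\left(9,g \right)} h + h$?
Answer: $94 - 282 \sqrt{5} \approx -536.57$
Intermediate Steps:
$L{\left(Z,C \right)} = - 3 \sqrt{5}$ ($L{\left(Z,C \right)} = - 3 \sqrt{3 + 2} = - 3 \sqrt{5}$)
$D{\left(h,g \right)} = h - 3 h \sqrt{5}$ ($D{\left(h,g \right)} = - 3 \sqrt{5} h + h = - 3 h \sqrt{5} + h = h - 3 h \sqrt{5}$)
$- D{\left(-94,13 \right)} = - \left(-94\right) \left(1 - 3 \sqrt{5}\right) = - (-94 + 282 \sqrt{5}) = 94 - 282 \sqrt{5}$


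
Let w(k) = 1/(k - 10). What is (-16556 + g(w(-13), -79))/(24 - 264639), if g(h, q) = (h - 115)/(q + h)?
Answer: 1672009/26726115 ≈ 0.062561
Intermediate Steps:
w(k) = 1/(-10 + k)
g(h, q) = (-115 + h)/(h + q)
(-16556 + g(w(-13), -79))/(24 - 264639) = (-16556 + (-115 + 1/(-10 - 13))/(1/(-10 - 13) - 79))/(24 - 264639) = (-16556 + (-115 + 1/(-23))/(1/(-23) - 79))/(-264615) = (-16556 + (-115 - 1/23)/(-1/23 - 79))*(-1/264615) = (-16556 - 2646/23/(-1818/23))*(-1/264615) = (-16556 - 23/1818*(-2646/23))*(-1/264615) = (-16556 + 147/101)*(-1/264615) = -1672009/101*(-1/264615) = 1672009/26726115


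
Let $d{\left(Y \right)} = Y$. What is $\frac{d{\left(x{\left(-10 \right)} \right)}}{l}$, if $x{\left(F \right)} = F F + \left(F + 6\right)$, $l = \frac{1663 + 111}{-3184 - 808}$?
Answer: $- \frac{191616}{887} \approx -216.03$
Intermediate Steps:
$l = - \frac{887}{1996}$ ($l = \frac{1774}{-3992} = 1774 \left(- \frac{1}{3992}\right) = - \frac{887}{1996} \approx -0.44439$)
$x{\left(F \right)} = 6 + F + F^{2}$ ($x{\left(F \right)} = F^{2} + \left(6 + F\right) = 6 + F + F^{2}$)
$\frac{d{\left(x{\left(-10 \right)} \right)}}{l} = \frac{6 - 10 + \left(-10\right)^{2}}{- \frac{887}{1996}} = \left(6 - 10 + 100\right) \left(- \frac{1996}{887}\right) = 96 \left(- \frac{1996}{887}\right) = - \frac{191616}{887}$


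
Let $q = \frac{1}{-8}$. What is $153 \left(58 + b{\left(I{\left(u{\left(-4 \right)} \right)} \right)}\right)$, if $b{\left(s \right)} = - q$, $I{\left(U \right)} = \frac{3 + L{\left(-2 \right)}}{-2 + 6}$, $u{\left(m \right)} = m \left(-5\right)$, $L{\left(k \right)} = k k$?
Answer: $\frac{71145}{8} \approx 8893.1$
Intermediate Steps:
$L{\left(k \right)} = k^{2}$
$q = - \frac{1}{8} \approx -0.125$
$u{\left(m \right)} = - 5 m$
$I{\left(U \right)} = \frac{7}{4}$ ($I{\left(U \right)} = \frac{3 + \left(-2\right)^{2}}{-2 + 6} = \frac{3 + 4}{4} = 7 \cdot \frac{1}{4} = \frac{7}{4}$)
$b{\left(s \right)} = \frac{1}{8}$ ($b{\left(s \right)} = \left(-1\right) \left(- \frac{1}{8}\right) = \frac{1}{8}$)
$153 \left(58 + b{\left(I{\left(u{\left(-4 \right)} \right)} \right)}\right) = 153 \left(58 + \frac{1}{8}\right) = 153 \cdot \frac{465}{8} = \frac{71145}{8}$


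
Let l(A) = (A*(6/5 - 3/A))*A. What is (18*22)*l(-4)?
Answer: 61776/5 ≈ 12355.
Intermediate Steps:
l(A) = A²*(6/5 - 3/A) (l(A) = (A*(6*(⅕) - 3/A))*A = (A*(6/5 - 3/A))*A = A²*(6/5 - 3/A))
(18*22)*l(-4) = (18*22)*((⅗)*(-4)*(-5 + 2*(-4))) = 396*((⅗)*(-4)*(-5 - 8)) = 396*((⅗)*(-4)*(-13)) = 396*(156/5) = 61776/5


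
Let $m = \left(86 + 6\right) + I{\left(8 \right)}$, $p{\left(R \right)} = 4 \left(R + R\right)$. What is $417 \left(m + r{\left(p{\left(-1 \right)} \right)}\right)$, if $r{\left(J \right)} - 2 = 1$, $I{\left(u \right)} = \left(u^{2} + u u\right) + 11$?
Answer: $97578$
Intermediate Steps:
$I{\left(u \right)} = 11 + 2 u^{2}$ ($I{\left(u \right)} = \left(u^{2} + u^{2}\right) + 11 = 2 u^{2} + 11 = 11 + 2 u^{2}$)
$p{\left(R \right)} = 8 R$ ($p{\left(R \right)} = 4 \cdot 2 R = 8 R$)
$r{\left(J \right)} = 3$ ($r{\left(J \right)} = 2 + 1 = 3$)
$m = 231$ ($m = \left(86 + 6\right) + \left(11 + 2 \cdot 8^{2}\right) = 92 + \left(11 + 2 \cdot 64\right) = 92 + \left(11 + 128\right) = 92 + 139 = 231$)
$417 \left(m + r{\left(p{\left(-1 \right)} \right)}\right) = 417 \left(231 + 3\right) = 417 \cdot 234 = 97578$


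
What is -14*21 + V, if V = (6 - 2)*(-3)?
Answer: -306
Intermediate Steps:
V = -12 (V = 4*(-3) = -12)
-14*21 + V = -14*21 - 12 = -294 - 12 = -306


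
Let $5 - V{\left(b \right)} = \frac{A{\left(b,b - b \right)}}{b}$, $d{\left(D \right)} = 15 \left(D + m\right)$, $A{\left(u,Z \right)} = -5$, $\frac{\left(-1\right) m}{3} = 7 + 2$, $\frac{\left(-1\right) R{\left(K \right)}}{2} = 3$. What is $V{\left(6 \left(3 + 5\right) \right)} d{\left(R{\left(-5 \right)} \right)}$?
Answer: $- \frac{40425}{16} \approx -2526.6$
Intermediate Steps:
$R{\left(K \right)} = -6$ ($R{\left(K \right)} = \left(-2\right) 3 = -6$)
$m = -27$ ($m = - 3 \left(7 + 2\right) = \left(-3\right) 9 = -27$)
$d{\left(D \right)} = -405 + 15 D$ ($d{\left(D \right)} = 15 \left(D - 27\right) = 15 \left(-27 + D\right) = -405 + 15 D$)
$V{\left(b \right)} = 5 + \frac{5}{b}$ ($V{\left(b \right)} = 5 - - \frac{5}{b} = 5 + \frac{5}{b}$)
$V{\left(6 \left(3 + 5\right) \right)} d{\left(R{\left(-5 \right)} \right)} = \left(5 + \frac{5}{6 \left(3 + 5\right)}\right) \left(-405 + 15 \left(-6\right)\right) = \left(5 + \frac{5}{6 \cdot 8}\right) \left(-405 - 90\right) = \left(5 + \frac{5}{48}\right) \left(-495\right) = \frac{245}{48} \left(-495\right) = - \frac{40425}{16}$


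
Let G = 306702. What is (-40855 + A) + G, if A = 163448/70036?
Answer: 4654755985/17509 ≈ 2.6585e+5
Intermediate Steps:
A = 40862/17509 (A = 163448*(1/70036) = 40862/17509 ≈ 2.3338)
(-40855 + A) + G = (-40855 + 40862/17509) + 306702 = -715289333/17509 + 306702 = 4654755985/17509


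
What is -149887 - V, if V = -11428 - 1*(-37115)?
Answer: -175574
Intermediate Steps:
V = 25687 (V = -11428 + 37115 = 25687)
-149887 - V = -149887 - 1*25687 = -149887 - 25687 = -175574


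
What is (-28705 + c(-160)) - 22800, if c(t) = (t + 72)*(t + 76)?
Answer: -44113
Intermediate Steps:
c(t) = (72 + t)*(76 + t)
(-28705 + c(-160)) - 22800 = (-28705 + (5472 + (-160)² + 148*(-160))) - 22800 = (-28705 + (5472 + 25600 - 23680)) - 22800 = (-28705 + 7392) - 22800 = -21313 - 22800 = -44113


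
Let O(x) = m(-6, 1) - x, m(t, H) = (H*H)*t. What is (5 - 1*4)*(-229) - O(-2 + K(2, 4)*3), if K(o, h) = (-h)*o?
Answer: -249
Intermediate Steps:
m(t, H) = t*H² (m(t, H) = H²*t = t*H²)
K(o, h) = -h*o
O(x) = -6 - x (O(x) = -6*1² - x = -6*1 - x = -6 - x)
(5 - 1*4)*(-229) - O(-2 + K(2, 4)*3) = (5 - 1*4)*(-229) - (-6 - (-2 - 1*4*2*3)) = (5 - 4)*(-229) - (-6 - (-2 - 8*3)) = 1*(-229) - (-6 - (-2 - 24)) = -229 - (-6 - 1*(-26)) = -229 - (-6 + 26) = -229 - 1*20 = -229 - 20 = -249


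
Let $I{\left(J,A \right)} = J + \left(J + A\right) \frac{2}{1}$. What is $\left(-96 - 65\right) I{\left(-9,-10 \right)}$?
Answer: $7567$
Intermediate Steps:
$I{\left(J,A \right)} = 2 A + 3 J$ ($I{\left(J,A \right)} = J + \left(A + J\right) 2 \cdot 1 = J + \left(A + J\right) 2 = J + \left(2 A + 2 J\right) = 2 A + 3 J$)
$\left(-96 - 65\right) I{\left(-9,-10 \right)} = \left(-96 - 65\right) \left(2 \left(-10\right) + 3 \left(-9\right)\right) = - 161 \left(-20 - 27\right) = \left(-161\right) \left(-47\right) = 7567$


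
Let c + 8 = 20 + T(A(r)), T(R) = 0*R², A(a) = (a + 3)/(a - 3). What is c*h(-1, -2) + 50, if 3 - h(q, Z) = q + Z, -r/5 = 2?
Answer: 122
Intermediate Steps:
r = -10 (r = -5*2 = -10)
h(q, Z) = 3 - Z - q (h(q, Z) = 3 - (q + Z) = 3 - (Z + q) = 3 + (-Z - q) = 3 - Z - q)
A(a) = (3 + a)/(-3 + a)
T(R) = 0
c = 12 (c = -8 + (20 + 0) = -8 + 20 = 12)
c*h(-1, -2) + 50 = 12*(3 - 1*(-2) - 1*(-1)) + 50 = 12*(3 + 2 + 1) + 50 = 12*6 + 50 = 72 + 50 = 122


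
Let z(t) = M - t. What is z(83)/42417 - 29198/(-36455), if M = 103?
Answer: 1239220666/1546311735 ≈ 0.80140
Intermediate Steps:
z(t) = 103 - t
z(83)/42417 - 29198/(-36455) = (103 - 1*83)/42417 - 29198/(-36455) = (103 - 83)*(1/42417) - 29198*(-1/36455) = 20*(1/42417) + 29198/36455 = 20/42417 + 29198/36455 = 1239220666/1546311735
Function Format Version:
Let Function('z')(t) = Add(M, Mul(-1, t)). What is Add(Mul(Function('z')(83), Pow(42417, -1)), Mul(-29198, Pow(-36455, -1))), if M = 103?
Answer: Rational(1239220666, 1546311735) ≈ 0.80140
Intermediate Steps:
Function('z')(t) = Add(103, Mul(-1, t))
Add(Mul(Function('z')(83), Pow(42417, -1)), Mul(-29198, Pow(-36455, -1))) = Add(Mul(Add(103, Mul(-1, 83)), Pow(42417, -1)), Mul(-29198, Pow(-36455, -1))) = Add(Mul(Add(103, -83), Rational(1, 42417)), Mul(-29198, Rational(-1, 36455))) = Add(Mul(20, Rational(1, 42417)), Rational(29198, 36455)) = Add(Rational(20, 42417), Rational(29198, 36455)) = Rational(1239220666, 1546311735)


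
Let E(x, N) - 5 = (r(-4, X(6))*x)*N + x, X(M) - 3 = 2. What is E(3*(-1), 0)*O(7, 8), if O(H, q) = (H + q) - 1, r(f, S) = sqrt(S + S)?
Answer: 28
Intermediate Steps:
X(M) = 5 (X(M) = 3 + 2 = 5)
r(f, S) = sqrt(2)*sqrt(S) (r(f, S) = sqrt(2*S) = sqrt(2)*sqrt(S))
O(H, q) = -1 + H + q
E(x, N) = 5 + x + N*x*sqrt(10) (E(x, N) = 5 + (((sqrt(2)*sqrt(5))*x)*N + x) = 5 + ((sqrt(10)*x)*N + x) = 5 + ((x*sqrt(10))*N + x) = 5 + (N*x*sqrt(10) + x) = 5 + (x + N*x*sqrt(10)) = 5 + x + N*x*sqrt(10))
E(3*(-1), 0)*O(7, 8) = (5 + 3*(-1) + 0*(3*(-1))*sqrt(10))*(-1 + 7 + 8) = (5 - 3 + 0*(-3)*sqrt(10))*14 = (5 - 3 + 0)*14 = 2*14 = 28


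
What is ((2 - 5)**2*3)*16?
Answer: 432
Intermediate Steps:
((2 - 5)**2*3)*16 = ((-3)**2*3)*16 = (9*3)*16 = 27*16 = 432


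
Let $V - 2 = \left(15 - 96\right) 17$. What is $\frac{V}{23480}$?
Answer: $- \frac{275}{4696} \approx -0.05856$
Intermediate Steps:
$V = -1375$ ($V = 2 + \left(15 - 96\right) 17 = 2 - 1377 = -1375$)
$\frac{V}{23480} = - \frac{1375}{23480} = \left(-1375\right) \frac{1}{23480} = - \frac{275}{4696}$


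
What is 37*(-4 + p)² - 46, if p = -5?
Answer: 2951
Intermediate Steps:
37*(-4 + p)² - 46 = 37*(-4 - 5)² - 46 = 37*(-9)² - 46 = 37*81 - 46 = 2997 - 46 = 2951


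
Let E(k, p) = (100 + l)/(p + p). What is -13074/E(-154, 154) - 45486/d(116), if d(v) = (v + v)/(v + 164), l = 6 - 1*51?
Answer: -18576138/145 ≈ -1.2811e+5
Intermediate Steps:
l = -45 (l = 6 - 51 = -45)
E(k, p) = 55/(2*p) (E(k, p) = (100 - 45)/(p + p) = 55/((2*p)) = 55*(1/(2*p)) = 55/(2*p))
d(v) = 2*v/(164 + v) (d(v) = (2*v)/(164 + v) = 2*v/(164 + v))
-13074/E(-154, 154) - 45486/d(116) = -13074/((55/2)/154) - 45486/(2*116/(164 + 116)) = -13074/((55/2)*(1/154)) - 45486/(2*116/280) = -13074/5/28 - 45486/(2*116*(1/280)) = -13074*28/5 - 45486/29/35 = -366072/5 - 45486*35/29 = -366072/5 - 1592010/29 = -18576138/145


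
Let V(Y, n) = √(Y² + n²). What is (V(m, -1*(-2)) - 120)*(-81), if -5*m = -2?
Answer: 9720 - 162*√26/5 ≈ 9554.8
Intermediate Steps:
m = ⅖ (m = -⅕*(-2) = ⅖ ≈ 0.40000)
(V(m, -1*(-2)) - 120)*(-81) = (√((⅖)² + (-1*(-2))²) - 120)*(-81) = (√(4/25 + 2²) - 120)*(-81) = (√(4/25 + 4) - 120)*(-81) = (√(104/25) - 120)*(-81) = (2*√26/5 - 120)*(-81) = (-120 + 2*√26/5)*(-81) = 9720 - 162*√26/5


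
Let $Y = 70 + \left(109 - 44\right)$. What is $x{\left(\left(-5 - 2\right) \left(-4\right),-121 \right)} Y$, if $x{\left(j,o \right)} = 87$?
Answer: $11745$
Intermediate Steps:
$Y = 135$ ($Y = 70 + \left(109 - 44\right) = 70 + 65 = 135$)
$x{\left(\left(-5 - 2\right) \left(-4\right),-121 \right)} Y = 87 \cdot 135 = 11745$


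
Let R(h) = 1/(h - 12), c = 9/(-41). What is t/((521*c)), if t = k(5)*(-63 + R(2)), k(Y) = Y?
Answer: 25871/9378 ≈ 2.7587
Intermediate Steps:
c = -9/41 (c = 9*(-1/41) = -9/41 ≈ -0.21951)
R(h) = 1/(-12 + h)
t = -631/2 (t = 5*(-63 + 1/(-12 + 2)) = 5*(-63 + 1/(-10)) = 5*(-63 - ⅒) = 5*(-631/10) = -631/2 ≈ -315.50)
t/((521*c)) = -631/(2*(521*(-9/41))) = -631/(2*(-4689/41)) = -631/2*(-41/4689) = 25871/9378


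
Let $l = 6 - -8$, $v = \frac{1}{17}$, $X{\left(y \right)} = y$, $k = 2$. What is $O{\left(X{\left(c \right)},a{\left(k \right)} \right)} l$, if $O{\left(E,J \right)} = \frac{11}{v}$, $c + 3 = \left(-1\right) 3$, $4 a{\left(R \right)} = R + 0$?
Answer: $2618$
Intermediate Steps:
$a{\left(R \right)} = \frac{R}{4}$ ($a{\left(R \right)} = \frac{R + 0}{4} = \frac{R}{4}$)
$c = -6$ ($c = -3 - 3 = -6$)
$v = \frac{1}{17} \approx 0.058824$
$l = 14$ ($l = 6 + 8 = 14$)
$O{\left(E,J \right)} = 187$ ($O{\left(E,J \right)} = 11 \frac{1}{\frac{1}{17}} = 11 \cdot 17 = 187$)
$O{\left(X{\left(c \right)},a{\left(k \right)} \right)} l = 187 \cdot 14 = 2618$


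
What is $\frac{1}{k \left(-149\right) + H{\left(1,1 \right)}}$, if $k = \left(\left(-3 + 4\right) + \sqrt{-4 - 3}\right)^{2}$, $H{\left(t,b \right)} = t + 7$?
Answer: $\frac{i}{2 \left(149 \sqrt{7} + 451 i\right)} \approx 0.00062847 + 0.00054934 i$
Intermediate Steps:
$H{\left(t,b \right)} = 7 + t$
$k = \left(1 + i \sqrt{7}\right)^{2}$ ($k = \left(1 + \sqrt{-7}\right)^{2} = \left(1 + i \sqrt{7}\right)^{2} \approx -6.0 + 5.2915 i$)
$\frac{1}{k \left(-149\right) + H{\left(1,1 \right)}} = \frac{1}{\left(1 + i \sqrt{7}\right)^{2} \left(-149\right) + \left(7 + 1\right)} = \frac{1}{- 149 \left(1 + i \sqrt{7}\right)^{2} + 8} = \frac{1}{8 - 149 \left(1 + i \sqrt{7}\right)^{2}}$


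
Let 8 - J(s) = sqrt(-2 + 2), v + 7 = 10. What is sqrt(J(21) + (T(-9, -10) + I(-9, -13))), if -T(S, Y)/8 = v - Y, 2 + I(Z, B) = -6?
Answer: 2*I*sqrt(26) ≈ 10.198*I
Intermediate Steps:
v = 3 (v = -7 + 10 = 3)
I(Z, B) = -8 (I(Z, B) = -2 - 6 = -8)
T(S, Y) = -24 + 8*Y (T(S, Y) = -8*(3 - Y) = -24 + 8*Y)
J(s) = 8 (J(s) = 8 - sqrt(-2 + 2) = 8 - sqrt(0) = 8 - 1*0 = 8 + 0 = 8)
sqrt(J(21) + (T(-9, -10) + I(-9, -13))) = sqrt(8 + ((-24 + 8*(-10)) - 8)) = sqrt(8 + ((-24 - 80) - 8)) = sqrt(8 + (-104 - 8)) = sqrt(8 - 112) = sqrt(-104) = 2*I*sqrt(26)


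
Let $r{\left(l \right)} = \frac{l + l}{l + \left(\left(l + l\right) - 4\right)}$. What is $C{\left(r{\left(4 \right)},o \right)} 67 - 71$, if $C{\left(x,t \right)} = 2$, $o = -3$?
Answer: $63$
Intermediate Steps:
$r{\left(l \right)} = \frac{2 l}{-4 + 3 l}$ ($r{\left(l \right)} = \frac{2 l}{l + \left(2 l - 4\right)} = \frac{2 l}{l + \left(-4 + 2 l\right)} = \frac{2 l}{-4 + 3 l}$)
$C{\left(r{\left(4 \right)},o \right)} 67 - 71 = 2 \cdot 67 - 71 = 134 - 71 = 63$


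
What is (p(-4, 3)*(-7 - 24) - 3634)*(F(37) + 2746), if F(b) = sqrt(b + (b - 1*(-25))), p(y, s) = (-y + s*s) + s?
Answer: -11340980 - 12390*sqrt(11) ≈ -1.1382e+7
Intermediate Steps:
p(y, s) = s + s**2 - y (p(y, s) = (-y + s**2) + s = (s**2 - y) + s = s + s**2 - y)
F(b) = sqrt(25 + 2*b) (F(b) = sqrt(b + (b + 25)) = sqrt(b + (25 + b)) = sqrt(25 + 2*b))
(p(-4, 3)*(-7 - 24) - 3634)*(F(37) + 2746) = ((3 + 3**2 - 1*(-4))*(-7 - 24) - 3634)*(sqrt(25 + 2*37) + 2746) = ((3 + 9 + 4)*(-31) - 3634)*(sqrt(25 + 74) + 2746) = (16*(-31) - 3634)*(sqrt(99) + 2746) = (-496 - 3634)*(3*sqrt(11) + 2746) = -4130*(2746 + 3*sqrt(11)) = -11340980 - 12390*sqrt(11)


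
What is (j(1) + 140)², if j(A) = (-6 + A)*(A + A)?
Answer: 16900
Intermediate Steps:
j(A) = 2*A*(-6 + A) (j(A) = (-6 + A)*(2*A) = 2*A*(-6 + A))
(j(1) + 140)² = (2*1*(-6 + 1) + 140)² = (2*1*(-5) + 140)² = (-10 + 140)² = 130² = 16900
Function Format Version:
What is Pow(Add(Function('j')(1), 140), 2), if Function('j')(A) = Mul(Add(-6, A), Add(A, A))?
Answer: 16900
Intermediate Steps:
Function('j')(A) = Mul(2, A, Add(-6, A)) (Function('j')(A) = Mul(Add(-6, A), Mul(2, A)) = Mul(2, A, Add(-6, A)))
Pow(Add(Function('j')(1), 140), 2) = Pow(Add(Mul(2, 1, Add(-6, 1)), 140), 2) = Pow(Add(Mul(2, 1, -5), 140), 2) = Pow(Add(-10, 140), 2) = Pow(130, 2) = 16900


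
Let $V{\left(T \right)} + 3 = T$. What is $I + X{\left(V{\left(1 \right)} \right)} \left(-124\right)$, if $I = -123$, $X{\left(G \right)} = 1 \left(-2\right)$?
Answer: $125$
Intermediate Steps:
$V{\left(T \right)} = -3 + T$
$X{\left(G \right)} = -2$
$I + X{\left(V{\left(1 \right)} \right)} \left(-124\right) = -123 - -248 = -123 + 248 = 125$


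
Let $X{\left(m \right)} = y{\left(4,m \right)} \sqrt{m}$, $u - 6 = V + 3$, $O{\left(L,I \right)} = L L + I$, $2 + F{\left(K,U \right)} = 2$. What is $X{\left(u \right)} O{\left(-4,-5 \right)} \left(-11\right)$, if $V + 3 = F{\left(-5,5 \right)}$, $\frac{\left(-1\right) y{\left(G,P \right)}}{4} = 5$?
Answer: $2420 \sqrt{6} \approx 5927.8$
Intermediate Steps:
$F{\left(K,U \right)} = 0$ ($F{\left(K,U \right)} = -2 + 2 = 0$)
$y{\left(G,P \right)} = -20$ ($y{\left(G,P \right)} = \left(-4\right) 5 = -20$)
$O{\left(L,I \right)} = I + L^{2}$ ($O{\left(L,I \right)} = L^{2} + I = I + L^{2}$)
$V = -3$ ($V = -3 + 0 = -3$)
$u = 6$ ($u = 6 + \left(-3 + 3\right) = 6 + 0 = 6$)
$X{\left(m \right)} = - 20 \sqrt{m}$
$X{\left(u \right)} O{\left(-4,-5 \right)} \left(-11\right) = - 20 \sqrt{6} \left(-5 + \left(-4\right)^{2}\right) \left(-11\right) = - 20 \sqrt{6} \left(-5 + 16\right) \left(-11\right) = - 20 \sqrt{6} \cdot 11 \left(-11\right) = - 220 \sqrt{6} \left(-11\right) = 2420 \sqrt{6}$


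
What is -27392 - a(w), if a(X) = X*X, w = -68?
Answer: -32016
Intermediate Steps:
a(X) = X²
-27392 - a(w) = -27392 - 1*(-68)² = -27392 - 1*4624 = -27392 - 4624 = -32016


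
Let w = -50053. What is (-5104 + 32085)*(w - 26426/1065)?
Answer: -1438974192451/1065 ≈ -1.3511e+9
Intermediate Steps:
(-5104 + 32085)*(w - 26426/1065) = (-5104 + 32085)*(-50053 - 26426/1065) = 26981*(-50053 - 26426*1/1065) = 26981*(-50053 - 26426/1065) = 26981*(-53332871/1065) = -1438974192451/1065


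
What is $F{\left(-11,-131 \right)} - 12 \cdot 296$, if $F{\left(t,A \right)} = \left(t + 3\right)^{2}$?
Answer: $-3488$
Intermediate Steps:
$F{\left(t,A \right)} = \left(3 + t\right)^{2}$
$F{\left(-11,-131 \right)} - 12 \cdot 296 = \left(3 - 11\right)^{2} - 12 \cdot 296 = \left(-8\right)^{2} - 3552 = 64 - 3552 = -3488$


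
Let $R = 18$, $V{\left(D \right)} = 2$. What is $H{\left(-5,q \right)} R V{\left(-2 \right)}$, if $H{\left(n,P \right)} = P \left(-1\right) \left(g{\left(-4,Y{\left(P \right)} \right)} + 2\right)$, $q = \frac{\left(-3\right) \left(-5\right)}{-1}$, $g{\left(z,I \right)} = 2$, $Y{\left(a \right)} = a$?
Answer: $2160$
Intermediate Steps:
$q = -15$ ($q = 15 \left(-1\right) = -15$)
$H{\left(n,P \right)} = - 4 P$ ($H{\left(n,P \right)} = P \left(-1\right) \left(2 + 2\right) = - P 4 = - 4 P$)
$H{\left(-5,q \right)} R V{\left(-2 \right)} = \left(-4\right) \left(-15\right) 18 \cdot 2 = 60 \cdot 18 \cdot 2 = 1080 \cdot 2 = 2160$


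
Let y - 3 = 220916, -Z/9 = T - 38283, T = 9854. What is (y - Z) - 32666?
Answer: -67608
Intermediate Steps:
Z = 255861 (Z = -9*(9854 - 38283) = -9*(-28429) = 255861)
y = 220919 (y = 3 + 220916 = 220919)
(y - Z) - 32666 = (220919 - 1*255861) - 32666 = (220919 - 255861) - 32666 = -34942 - 32666 = -67608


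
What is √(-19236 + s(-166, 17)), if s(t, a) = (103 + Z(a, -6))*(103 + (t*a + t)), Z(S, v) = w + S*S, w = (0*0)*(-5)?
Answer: 2*I*√287539 ≈ 1072.5*I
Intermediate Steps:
w = 0 (w = 0*(-5) = 0)
Z(S, v) = S² (Z(S, v) = 0 + S*S = 0 + S² = S²)
s(t, a) = (103 + a²)*(103 + t + a*t) (s(t, a) = (103 + a²)*(103 + (t*a + t)) = (103 + a²)*(103 + (a*t + t)) = (103 + a²)*(103 + (t + a*t)) = (103 + a²)*(103 + t + a*t))
√(-19236 + s(-166, 17)) = √(-19236 + (10609 + 103*(-166) + 103*17² - 166*17² - 166*17³ + 103*17*(-166))) = √(-19236 + (10609 - 17098 + 103*289 - 166*289 - 166*4913 - 290666)) = √(-19236 + (10609 - 17098 + 29767 - 47974 - 815558 - 290666)) = √(-19236 - 1130920) = √(-1150156) = 2*I*√287539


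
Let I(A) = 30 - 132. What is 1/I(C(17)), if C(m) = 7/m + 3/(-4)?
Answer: -1/102 ≈ -0.0098039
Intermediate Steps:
C(m) = -¾ + 7/m (C(m) = 7/m + 3*(-¼) = 7/m - ¾ = -¾ + 7/m)
I(A) = -102
1/I(C(17)) = 1/(-102) = -1/102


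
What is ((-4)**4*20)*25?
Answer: 128000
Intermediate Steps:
((-4)**4*20)*25 = (256*20)*25 = 5120*25 = 128000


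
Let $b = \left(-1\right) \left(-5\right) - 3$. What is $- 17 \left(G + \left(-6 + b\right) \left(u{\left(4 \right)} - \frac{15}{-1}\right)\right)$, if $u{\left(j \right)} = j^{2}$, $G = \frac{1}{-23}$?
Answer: $\frac{48501}{23} \approx 2108.7$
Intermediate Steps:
$G = - \frac{1}{23} \approx -0.043478$
$b = 2$ ($b = 5 - 3 = 2$)
$- 17 \left(G + \left(-6 + b\right) \left(u{\left(4 \right)} - \frac{15}{-1}\right)\right) = - 17 \left(- \frac{1}{23} + \left(-6 + 2\right) \left(4^{2} - \frac{15}{-1}\right)\right) = - 17 \left(- \frac{1}{23} - 4 \left(16 - -15\right)\right) = - 17 \left(- \frac{1}{23} - 4 \left(16 + 15\right)\right) = - 17 \left(- \frac{1}{23} - 124\right) = \left(-17\right) \left(- \frac{2853}{23}\right) = \frac{48501}{23}$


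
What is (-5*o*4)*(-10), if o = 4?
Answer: 800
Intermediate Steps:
(-5*o*4)*(-10) = (-5*4*4)*(-10) = -20*4*(-10) = -80*(-10) = 800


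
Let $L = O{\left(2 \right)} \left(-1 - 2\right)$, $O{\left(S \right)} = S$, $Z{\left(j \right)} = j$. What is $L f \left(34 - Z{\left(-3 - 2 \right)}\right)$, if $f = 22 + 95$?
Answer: $-27378$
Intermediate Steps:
$f = 117$
$L = -6$ ($L = 2 \left(-1 - 2\right) = 2 \left(-3\right) = -6$)
$L f \left(34 - Z{\left(-3 - 2 \right)}\right) = \left(-6\right) 117 \left(34 - \left(-3 - 2\right)\right) = - 702 \left(34 - -5\right) = - 702 \left(34 + 5\right) = \left(-702\right) 39 = -27378$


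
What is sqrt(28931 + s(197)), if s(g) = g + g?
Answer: 5*sqrt(1173) ≈ 171.25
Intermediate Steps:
s(g) = 2*g
sqrt(28931 + s(197)) = sqrt(28931 + 2*197) = sqrt(28931 + 394) = sqrt(29325) = 5*sqrt(1173)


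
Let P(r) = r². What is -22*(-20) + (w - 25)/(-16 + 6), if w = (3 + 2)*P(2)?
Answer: 881/2 ≈ 440.50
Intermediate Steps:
w = 20 (w = (3 + 2)*2² = 5*4 = 20)
-22*(-20) + (w - 25)/(-16 + 6) = -22*(-20) + (20 - 25)/(-16 + 6) = 440 - 5/(-10) = 440 - 5*(-⅒) = 440 + ½ = 881/2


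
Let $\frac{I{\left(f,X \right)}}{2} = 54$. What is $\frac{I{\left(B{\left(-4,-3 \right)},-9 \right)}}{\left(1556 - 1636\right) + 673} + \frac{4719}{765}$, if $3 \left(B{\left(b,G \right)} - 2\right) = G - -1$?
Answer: $\frac{960329}{151215} \approx 6.3508$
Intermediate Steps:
$B{\left(b,G \right)} = \frac{7}{3} + \frac{G}{3}$ ($B{\left(b,G \right)} = 2 + \frac{G - -1}{3} = 2 + \frac{G + 1}{3} = 2 + \frac{1 + G}{3} = 2 + \left(\frac{1}{3} + \frac{G}{3}\right) = \frac{7}{3} + \frac{G}{3}$)
$I{\left(f,X \right)} = 108$ ($I{\left(f,X \right)} = 2 \cdot 54 = 108$)
$\frac{I{\left(B{\left(-4,-3 \right)},-9 \right)}}{\left(1556 - 1636\right) + 673} + \frac{4719}{765} = \frac{108}{\left(1556 - 1636\right) + 673} + \frac{4719}{765} = \frac{108}{-80 + 673} + 4719 \cdot \frac{1}{765} = \frac{108}{593} + \frac{1573}{255} = \frac{960329}{151215}$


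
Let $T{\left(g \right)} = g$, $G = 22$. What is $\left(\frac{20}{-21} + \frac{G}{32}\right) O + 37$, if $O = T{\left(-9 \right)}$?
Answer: $\frac{4411}{112} \approx 39.384$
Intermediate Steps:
$O = -9$
$\left(\frac{20}{-21} + \frac{G}{32}\right) O + 37 = \left(\frac{20}{-21} + \frac{22}{32}\right) \left(-9\right) + 37 = \left(20 \left(- \frac{1}{21}\right) + 22 \cdot \frac{1}{32}\right) \left(-9\right) + 37 = \left(- \frac{20}{21} + \frac{11}{16}\right) \left(-9\right) + 37 = \left(- \frac{89}{336}\right) \left(-9\right) + 37 = \frac{267}{112} + 37 = \frac{4411}{112}$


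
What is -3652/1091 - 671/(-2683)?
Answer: -9066255/2927153 ≈ -3.0973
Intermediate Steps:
-3652/1091 - 671/(-2683) = -3652*1/1091 - 671*(-1/2683) = -3652/1091 + 671/2683 = -9066255/2927153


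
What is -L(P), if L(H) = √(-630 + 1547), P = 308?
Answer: -√917 ≈ -30.282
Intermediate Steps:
L(H) = √917
-L(P) = -√917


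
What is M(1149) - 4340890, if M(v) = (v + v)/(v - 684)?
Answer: -672837184/155 ≈ -4.3409e+6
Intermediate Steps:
M(v) = 2*v/(-684 + v) (M(v) = (2*v)/(-684 + v) = 2*v/(-684 + v))
M(1149) - 4340890 = 2*1149/(-684 + 1149) - 4340890 = 2*1149/465 - 4340890 = 2*1149*(1/465) - 4340890 = 766/155 - 4340890 = -672837184/155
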